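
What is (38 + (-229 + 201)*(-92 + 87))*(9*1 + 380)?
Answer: 69242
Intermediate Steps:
(38 + (-229 + 201)*(-92 + 87))*(9*1 + 380) = (38 - 28*(-5))*(9 + 380) = (38 + 140)*389 = 178*389 = 69242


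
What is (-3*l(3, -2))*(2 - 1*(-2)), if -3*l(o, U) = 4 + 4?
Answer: 32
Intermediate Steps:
l(o, U) = -8/3 (l(o, U) = -(4 + 4)/3 = -⅓*8 = -8/3)
(-3*l(3, -2))*(2 - 1*(-2)) = (-3*(-8/3))*(2 - 1*(-2)) = 8*(2 + 2) = 8*4 = 32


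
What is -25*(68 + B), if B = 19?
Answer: -2175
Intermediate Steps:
-25*(68 + B) = -25*(68 + 19) = -25*87 = -2175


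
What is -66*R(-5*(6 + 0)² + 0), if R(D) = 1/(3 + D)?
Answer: 22/59 ≈ 0.37288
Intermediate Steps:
-66*R(-5*(6 + 0)² + 0) = -66/(3 + (-5*(6 + 0)² + 0)) = -66/(3 + (-5*6² + 0)) = -66/(3 + (-5*36 + 0)) = -66/(3 + (-180 + 0)) = -66/(3 - 180) = -66/(-177) = -66*(-1/177) = 22/59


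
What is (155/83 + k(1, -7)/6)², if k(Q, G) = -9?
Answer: 3721/27556 ≈ 0.13503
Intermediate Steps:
(155/83 + k(1, -7)/6)² = (155/83 - 9/6)² = (155*(1/83) - 9*⅙)² = (155/83 - 3/2)² = (61/166)² = 3721/27556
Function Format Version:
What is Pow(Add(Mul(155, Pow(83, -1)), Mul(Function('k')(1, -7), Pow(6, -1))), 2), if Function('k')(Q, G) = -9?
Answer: Rational(3721, 27556) ≈ 0.13503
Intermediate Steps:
Pow(Add(Mul(155, Pow(83, -1)), Mul(Function('k')(1, -7), Pow(6, -1))), 2) = Pow(Add(Mul(155, Pow(83, -1)), Mul(-9, Pow(6, -1))), 2) = Pow(Add(Mul(155, Rational(1, 83)), Mul(-9, Rational(1, 6))), 2) = Pow(Add(Rational(155, 83), Rational(-3, 2)), 2) = Pow(Rational(61, 166), 2) = Rational(3721, 27556)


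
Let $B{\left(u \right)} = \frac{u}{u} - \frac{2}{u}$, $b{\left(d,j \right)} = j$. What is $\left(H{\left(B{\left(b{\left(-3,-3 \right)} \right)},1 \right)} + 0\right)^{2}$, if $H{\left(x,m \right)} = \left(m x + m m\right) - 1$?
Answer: $\frac{25}{9} \approx 2.7778$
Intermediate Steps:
$B{\left(u \right)} = 1 - \frac{2}{u}$
$H{\left(x,m \right)} = -1 + m^{2} + m x$ ($H{\left(x,m \right)} = \left(m x + m^{2}\right) - 1 = \left(m^{2} + m x\right) - 1 = -1 + m^{2} + m x$)
$\left(H{\left(B{\left(b{\left(-3,-3 \right)} \right)},1 \right)} + 0\right)^{2} = \left(\left(-1 + 1^{2} + 1 \frac{-2 - 3}{-3}\right) + 0\right)^{2} = \left(\left(-1 + 1 + 1 \left(\left(- \frac{1}{3}\right) \left(-5\right)\right)\right) + 0\right)^{2} = \left(\left(-1 + 1 + 1 \cdot \frac{5}{3}\right) + 0\right)^{2} = \left(\left(-1 + 1 + \frac{5}{3}\right) + 0\right)^{2} = \left(\frac{5}{3} + 0\right)^{2} = \left(\frac{5}{3}\right)^{2} = \frac{25}{9}$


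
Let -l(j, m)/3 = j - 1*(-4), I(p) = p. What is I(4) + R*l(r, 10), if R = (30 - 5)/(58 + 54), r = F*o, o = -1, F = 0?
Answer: 37/28 ≈ 1.3214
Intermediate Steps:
r = 0 (r = 0*(-1) = 0)
R = 25/112 ≈ 0.22321
l(j, m) = -12 - 3*j (l(j, m) = -3*(j - 1*(-4)) = -3*(j + 4) = -3*(4 + j) = -12 - 3*j)
I(4) + R*l(r, 10) = 4 + 25*(-12 - 3*0)/112 = 4 + 25*(-12 + 0)/112 = 4 + (25/112)*(-12) = 4 - 75/28 = 37/28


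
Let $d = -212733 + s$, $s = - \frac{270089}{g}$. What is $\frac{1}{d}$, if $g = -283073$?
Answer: $- \frac{283073}{60218698420} \approx -4.7007 \cdot 10^{-6}$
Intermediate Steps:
$s = \frac{270089}{283073}$ ($s = - \frac{270089}{-283073} = \left(-270089\right) \left(- \frac{1}{283073}\right) = \frac{270089}{283073} \approx 0.95413$)
$d = - \frac{60218698420}{283073}$ ($d = -212733 + \frac{270089}{283073} = - \frac{60218698420}{283073} \approx -2.1273 \cdot 10^{5}$)
$\frac{1}{d} = \frac{1}{- \frac{60218698420}{283073}} = - \frac{283073}{60218698420}$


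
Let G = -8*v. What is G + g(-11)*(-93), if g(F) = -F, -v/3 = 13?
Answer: -711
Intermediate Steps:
v = -39 (v = -3*13 = -39)
G = 312 (G = -8*(-39) = 312)
G + g(-11)*(-93) = 312 - 1*(-11)*(-93) = 312 + 11*(-93) = 312 - 1023 = -711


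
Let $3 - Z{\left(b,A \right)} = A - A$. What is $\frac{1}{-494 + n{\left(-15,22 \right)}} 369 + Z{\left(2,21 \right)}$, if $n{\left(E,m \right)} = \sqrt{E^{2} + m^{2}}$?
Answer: $\frac{182565}{81109} - \frac{123 \sqrt{709}}{81109} \approx 2.2105$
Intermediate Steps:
$Z{\left(b,A \right)} = 3$ ($Z{\left(b,A \right)} = 3 - \left(A - A\right) = 3 - 0 = 3 + 0 = 3$)
$\frac{1}{-494 + n{\left(-15,22 \right)}} 369 + Z{\left(2,21 \right)} = \frac{1}{-494 + \sqrt{\left(-15\right)^{2} + 22^{2}}} \cdot 369 + 3 = \frac{1}{-494 + \sqrt{225 + 484}} \cdot 369 + 3 = \frac{1}{-494 + \sqrt{709}} \cdot 369 + 3 = \frac{369}{-494 + \sqrt{709}} + 3 = 3 + \frac{369}{-494 + \sqrt{709}}$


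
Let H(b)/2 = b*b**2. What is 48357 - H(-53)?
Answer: 346111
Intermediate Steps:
H(b) = 2*b**3 (H(b) = 2*(b*b**2) = 2*b**3)
48357 - H(-53) = 48357 - 2*(-53)**3 = 48357 - 2*(-148877) = 48357 - 1*(-297754) = 48357 + 297754 = 346111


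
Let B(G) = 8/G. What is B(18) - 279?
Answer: -2507/9 ≈ -278.56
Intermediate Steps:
B(18) - 279 = 8/18 - 279 = 8*(1/18) - 279 = 4/9 - 279 = -2507/9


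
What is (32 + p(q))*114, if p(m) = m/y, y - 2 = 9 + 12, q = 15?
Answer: 85614/23 ≈ 3722.3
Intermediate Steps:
y = 23 (y = 2 + (9 + 12) = 2 + 21 = 23)
p(m) = m/23
(32 + p(q))*114 = (32 + (1/23)*15)*114 = (32 + 15/23)*114 = (751/23)*114 = 85614/23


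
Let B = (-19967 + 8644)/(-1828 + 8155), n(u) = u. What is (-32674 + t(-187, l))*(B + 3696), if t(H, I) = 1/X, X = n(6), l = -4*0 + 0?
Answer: -4582165774567/37962 ≈ -1.2070e+8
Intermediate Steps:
B = -11323/6327 ≈ -1.7896
l = 0 (l = 0 + 0 = 0)
X = 6
t(H, I) = ⅙ (t(H, I) = 1/6 = ⅙)
(-32674 + t(-187, l))*(B + 3696) = (-32674 + ⅙)*(-11323/6327 + 3696) = -196043/6*23373269/6327 = -4582165774567/37962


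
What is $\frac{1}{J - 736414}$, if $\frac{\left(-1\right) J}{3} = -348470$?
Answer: $\frac{1}{308996} \approx 3.2363 \cdot 10^{-6}$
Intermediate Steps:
$J = 1045410$ ($J = \left(-3\right) \left(-348470\right) = 1045410$)
$\frac{1}{J - 736414} = \frac{1}{1045410 - 736414} = \frac{1}{308996}$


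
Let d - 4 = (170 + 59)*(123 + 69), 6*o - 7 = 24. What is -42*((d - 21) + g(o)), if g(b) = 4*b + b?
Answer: -1847027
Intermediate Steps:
o = 31/6 (o = 7/6 + (⅙)*24 = 7/6 + 4 = 31/6 ≈ 5.1667)
g(b) = 5*b
d = 43972 (d = 4 + (170 + 59)*(123 + 69) = 4 + 229*192 = 4 + 43968 = 43972)
-42*((d - 21) + g(o)) = -42*((43972 - 21) + 5*(31/6)) = -42*(43951 + 155/6) = -42*263861/6 = -1847027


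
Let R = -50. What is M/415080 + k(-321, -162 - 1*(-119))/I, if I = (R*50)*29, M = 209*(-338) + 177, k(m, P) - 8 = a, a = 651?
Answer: -269112511/1504665000 ≈ -0.17885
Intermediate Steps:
k(m, P) = 659 (k(m, P) = 8 + 651 = 659)
M = -70465 (M = -70642 + 177 = -70465)
I = -72500 (I = -50*50*29 = -2500*29 = -72500)
M/415080 + k(-321, -162 - 1*(-119))/I = -70465/415080 + 659/(-72500) = -70465*1/415080 + 659*(-1/72500) = -14093/83016 - 659/72500 = -269112511/1504665000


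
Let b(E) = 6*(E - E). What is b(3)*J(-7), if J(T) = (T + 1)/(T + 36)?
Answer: 0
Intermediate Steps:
J(T) = (1 + T)/(36 + T)
b(E) = 0 (b(E) = 6*0 = 0)
b(3)*J(-7) = 0*((1 - 7)/(36 - 7)) = 0*(-6/29) = 0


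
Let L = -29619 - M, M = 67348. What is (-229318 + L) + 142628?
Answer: -183657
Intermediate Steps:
L = -96967 (L = -29619 - 1*67348 = -29619 - 67348 = -96967)
(-229318 + L) + 142628 = (-229318 - 96967) + 142628 = -326285 + 142628 = -183657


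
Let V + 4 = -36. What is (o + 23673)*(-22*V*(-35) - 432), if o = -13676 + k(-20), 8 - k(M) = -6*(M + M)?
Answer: -304980480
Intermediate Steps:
V = -40 (V = -4 - 36 = -40)
k(M) = 8 + 12*M (k(M) = 8 - (-6)*(M + M) = 8 - (-6)*2*M = 8 - (-12)*M = 8 + 12*M)
o = -13908 (o = -13676 + (8 + 12*(-20)) = -13676 + (8 - 240) = -13676 - 232 = -13908)
(o + 23673)*(-22*V*(-35) - 432) = (-13908 + 23673)*(-22*(-40)*(-35) - 432) = 9765*(880*(-35) - 432) = 9765*(-30800 - 432) = 9765*(-31232) = -304980480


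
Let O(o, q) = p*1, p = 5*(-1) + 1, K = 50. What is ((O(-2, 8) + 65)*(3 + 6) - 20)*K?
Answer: 26450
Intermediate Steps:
p = -4 (p = -5 + 1 = -4)
O(o, q) = -4 (O(o, q) = -4*1 = -4)
((O(-2, 8) + 65)*(3 + 6) - 20)*K = ((-4 + 65)*(3 + 6) - 20)*50 = (61*9 - 20)*50 = (549 - 20)*50 = 529*50 = 26450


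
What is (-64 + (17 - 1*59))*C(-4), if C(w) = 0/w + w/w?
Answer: -106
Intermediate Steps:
C(w) = 1 (C(w) = 0 + 1 = 1)
(-64 + (17 - 1*59))*C(-4) = (-64 + (17 - 1*59))*1 = (-64 + (17 - 59))*1 = (-64 - 42)*1 = -106*1 = -106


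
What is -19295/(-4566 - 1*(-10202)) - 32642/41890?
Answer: -496118931/118046020 ≈ -4.2028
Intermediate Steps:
-19295/(-4566 - 1*(-10202)) - 32642/41890 = -19295/(-4566 + 10202) - 32642*1/41890 = -19295/5636 - 16321/20945 = -496118931/118046020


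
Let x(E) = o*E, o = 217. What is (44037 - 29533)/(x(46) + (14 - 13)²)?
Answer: 14504/9983 ≈ 1.4529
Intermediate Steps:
x(E) = 217*E
(44037 - 29533)/(x(46) + (14 - 13)²) = (44037 - 29533)/(217*46 + (14 - 13)²) = 14504/(9982 + 1²) = 14504/(9982 + 1) = 14504/9983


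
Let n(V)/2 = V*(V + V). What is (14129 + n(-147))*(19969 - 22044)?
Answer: -208672375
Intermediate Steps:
n(V) = 4*V² (n(V) = 2*(V*(V + V)) = 2*(V*(2*V)) = 2*(2*V²) = 4*V²)
(14129 + n(-147))*(19969 - 22044) = (14129 + 4*(-147)²)*(19969 - 22044) = (14129 + 4*21609)*(-2075) = (14129 + 86436)*(-2075) = 100565*(-2075) = -208672375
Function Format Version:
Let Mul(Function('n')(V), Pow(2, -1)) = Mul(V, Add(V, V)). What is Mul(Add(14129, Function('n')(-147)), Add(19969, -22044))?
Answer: -208672375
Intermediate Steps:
Function('n')(V) = Mul(4, Pow(V, 2)) (Function('n')(V) = Mul(2, Mul(V, Add(V, V))) = Mul(2, Mul(V, Mul(2, V))) = Mul(2, Mul(2, Pow(V, 2))) = Mul(4, Pow(V, 2)))
Mul(Add(14129, Function('n')(-147)), Add(19969, -22044)) = Mul(Add(14129, Mul(4, Pow(-147, 2))), Add(19969, -22044)) = Mul(Add(14129, Mul(4, 21609)), -2075) = Mul(Add(14129, 86436), -2075) = Mul(100565, -2075) = -208672375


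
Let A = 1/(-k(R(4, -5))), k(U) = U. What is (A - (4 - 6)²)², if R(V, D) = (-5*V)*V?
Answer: 101761/6400 ≈ 15.900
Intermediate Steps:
R(V, D) = -5*V²
A = 1/80 (A = 1/(-(-5)*4²) = 1/(-(-5)*16) = 1/(-1*(-80)) = 1/80 ≈ 0.012500)
(A - (4 - 6)²)² = (1/80 - (4 - 6)²)² = (1/80 - 1*(-2)²)² = (1/80 - 1*4)² = (1/80 - 4)² = (-319/80)² = 101761/6400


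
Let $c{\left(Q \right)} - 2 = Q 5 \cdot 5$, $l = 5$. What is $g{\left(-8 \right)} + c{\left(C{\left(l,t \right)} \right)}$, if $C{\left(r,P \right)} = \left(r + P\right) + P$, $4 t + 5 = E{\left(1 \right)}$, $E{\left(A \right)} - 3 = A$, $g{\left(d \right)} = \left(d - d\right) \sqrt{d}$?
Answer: $\frac{229}{2} \approx 114.5$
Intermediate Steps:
$g{\left(d \right)} = 0$ ($g{\left(d \right)} = 0 \sqrt{d} = 0$)
$E{\left(A \right)} = 3 + A$
$t = - \frac{1}{4}$ ($t = - \frac{5}{4} + \frac{3 + 1}{4} = - \frac{5}{4} + \frac{1}{4} \cdot 4 = - \frac{5}{4} + 1 = - \frac{1}{4} \approx -0.25$)
$C{\left(r,P \right)} = r + 2 P$ ($C{\left(r,P \right)} = \left(P + r\right) + P = r + 2 P$)
$c{\left(Q \right)} = 2 + 25 Q$ ($c{\left(Q \right)} = 2 + Q 5 \cdot 5 = 2 + Q 25 = 2 + 25 Q$)
$g{\left(-8 \right)} + c{\left(C{\left(l,t \right)} \right)} = 0 + \left(2 + 25 \left(5 + 2 \left(- \frac{1}{4}\right)\right)\right) = 0 + \left(2 + 25 \left(5 - \frac{1}{2}\right)\right) = 0 + \left(2 + 25 \cdot \frac{9}{2}\right) = 0 + \left(2 + \frac{225}{2}\right) = 0 + \frac{229}{2} = \frac{229}{2}$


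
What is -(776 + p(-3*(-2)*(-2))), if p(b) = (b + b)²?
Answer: -1352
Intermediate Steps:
p(b) = 4*b² (p(b) = (2*b)² = 4*b²)
-(776 + p(-3*(-2)*(-2))) = -(776 + 4*(-3*(-2)*(-2))²) = -(776 + 4*(6*(-2))²) = -(776 + 4*(-12)²) = -(776 + 4*144) = -(776 + 576) = -1*1352 = -1352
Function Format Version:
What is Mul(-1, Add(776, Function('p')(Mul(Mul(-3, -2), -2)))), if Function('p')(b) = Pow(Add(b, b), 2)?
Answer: -1352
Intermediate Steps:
Function('p')(b) = Mul(4, Pow(b, 2)) (Function('p')(b) = Pow(Mul(2, b), 2) = Mul(4, Pow(b, 2)))
Mul(-1, Add(776, Function('p')(Mul(Mul(-3, -2), -2)))) = Mul(-1, Add(776, Mul(4, Pow(Mul(Mul(-3, -2), -2), 2)))) = Mul(-1, Add(776, Mul(4, Pow(Mul(6, -2), 2)))) = Mul(-1, Add(776, Mul(4, Pow(-12, 2)))) = Mul(-1, Add(776, Mul(4, 144))) = Mul(-1, Add(776, 576)) = Mul(-1, 1352) = -1352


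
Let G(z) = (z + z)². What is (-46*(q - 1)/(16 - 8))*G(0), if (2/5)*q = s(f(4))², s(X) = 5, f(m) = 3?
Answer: 0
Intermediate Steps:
G(z) = 4*z² (G(z) = (2*z)² = 4*z²)
q = 125/2 (q = (5/2)*5² = (5/2)*25 = 125/2 ≈ 62.500)
(-46*(q - 1)/(16 - 8))*G(0) = (-46*(125/2 - 1)/(16 - 8))*(4*0²) = (-2829/8)*(4*0) = -2829/8*0 = 0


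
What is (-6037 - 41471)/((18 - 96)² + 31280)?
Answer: -11877/9341 ≈ -1.2715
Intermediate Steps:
(-6037 - 41471)/((18 - 96)² + 31280) = -47508/((-78)² + 31280) = -47508/(6084 + 31280) = -47508/37364 = -47508*1/37364 = -11877/9341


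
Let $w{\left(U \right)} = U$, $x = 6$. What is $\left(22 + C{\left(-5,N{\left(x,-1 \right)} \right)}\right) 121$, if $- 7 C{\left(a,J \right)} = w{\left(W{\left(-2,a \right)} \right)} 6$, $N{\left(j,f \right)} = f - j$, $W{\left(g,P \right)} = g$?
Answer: $\frac{20086}{7} \approx 2869.4$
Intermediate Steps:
$C{\left(a,J \right)} = \frac{12}{7}$ ($C{\left(a,J \right)} = - \frac{\left(-2\right) 6}{7} = \left(- \frac{1}{7}\right) \left(-12\right) = \frac{12}{7}$)
$\left(22 + C{\left(-5,N{\left(x,-1 \right)} \right)}\right) 121 = \left(22 + \frac{12}{7}\right) 121 = \frac{166}{7} \cdot 121 = \frac{20086}{7}$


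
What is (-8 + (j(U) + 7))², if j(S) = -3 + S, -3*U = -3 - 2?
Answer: 49/9 ≈ 5.4444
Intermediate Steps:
U = 5/3 (U = -(-3 - 2)/3 = -⅓*(-5) = 5/3 ≈ 1.6667)
(-8 + (j(U) + 7))² = (-8 + ((-3 + 5/3) + 7))² = (-8 + (-4/3 + 7))² = (-8 + 17/3)² = (-7/3)² = 49/9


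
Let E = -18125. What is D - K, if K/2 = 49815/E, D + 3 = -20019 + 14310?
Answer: -20686074/3625 ≈ -5706.5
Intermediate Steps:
D = -5712 (D = -3 + (-20019 + 14310) = -3 - 5709 = -5712)
K = -19926/3625 (K = 2*(49815/(-18125)) = 2*(49815*(-1/18125)) = 2*(-9963/3625) = -19926/3625 ≈ -5.4968)
D - K = -5712 - 1*(-19926/3625) = -5712 + 19926/3625 = -20686074/3625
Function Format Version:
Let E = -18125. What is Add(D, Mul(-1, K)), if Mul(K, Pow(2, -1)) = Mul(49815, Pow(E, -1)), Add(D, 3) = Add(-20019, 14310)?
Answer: Rational(-20686074, 3625) ≈ -5706.5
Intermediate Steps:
D = -5712 (D = Add(-3, Add(-20019, 14310)) = Add(-3, -5709) = -5712)
K = Rational(-19926, 3625) (K = Mul(2, Mul(49815, Pow(-18125, -1))) = Mul(2, Mul(49815, Rational(-1, 18125))) = Mul(2, Rational(-9963, 3625)) = Rational(-19926, 3625) ≈ -5.4968)
Add(D, Mul(-1, K)) = Add(-5712, Mul(-1, Rational(-19926, 3625))) = Add(-5712, Rational(19926, 3625)) = Rational(-20686074, 3625)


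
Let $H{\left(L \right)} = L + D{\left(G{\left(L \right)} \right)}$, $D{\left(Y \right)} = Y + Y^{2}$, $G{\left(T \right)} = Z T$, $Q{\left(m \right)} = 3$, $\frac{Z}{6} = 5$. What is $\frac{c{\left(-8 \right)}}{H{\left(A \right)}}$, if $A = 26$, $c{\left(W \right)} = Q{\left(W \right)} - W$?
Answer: $\frac{11}{609206} \approx 1.8056 \cdot 10^{-5}$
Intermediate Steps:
$Z = 30$ ($Z = 6 \cdot 5 = 30$)
$c{\left(W \right)} = 3 - W$
$G{\left(T \right)} = 30 T$
$H{\left(L \right)} = L + 30 L \left(1 + 30 L\right)$
$\frac{c{\left(-8 \right)}}{H{\left(A \right)}} = \frac{3 - -8}{26 \left(31 + 900 \cdot 26\right)} = \frac{3 + 8}{26 \left(31 + 23400\right)} = \frac{11}{26 \cdot 23431} = \frac{11}{609206}$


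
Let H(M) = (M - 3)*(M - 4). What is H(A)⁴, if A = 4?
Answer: 0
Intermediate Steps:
H(M) = (-4 + M)*(-3 + M) (H(M) = (-3 + M)*(-4 + M) = (-4 + M)*(-3 + M))
H(A)⁴ = (12 + 4² - 7*4)⁴ = (12 + 16 - 28)⁴ = 0⁴ = 0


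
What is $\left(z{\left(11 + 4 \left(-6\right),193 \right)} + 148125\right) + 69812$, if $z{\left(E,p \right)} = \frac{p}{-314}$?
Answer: $\frac{68432025}{314} \approx 2.1794 \cdot 10^{5}$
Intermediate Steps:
$z{\left(E,p \right)} = - \frac{p}{314}$ ($z{\left(E,p \right)} = p \left(- \frac{1}{314}\right) = - \frac{p}{314}$)
$\left(z{\left(11 + 4 \left(-6\right),193 \right)} + 148125\right) + 69812 = \left(\left(- \frac{1}{314}\right) 193 + 148125\right) + 69812 = \left(- \frac{193}{314} + 148125\right) + 69812 = \frac{46511057}{314} + 69812 = \frac{68432025}{314}$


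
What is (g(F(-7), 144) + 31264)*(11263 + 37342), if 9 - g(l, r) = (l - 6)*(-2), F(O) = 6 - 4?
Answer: 1519635325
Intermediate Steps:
F(O) = 2
g(l, r) = -3 + 2*l (g(l, r) = 9 - (l - 6)*(-2) = 9 - (-6 + l)*(-2) = 9 - (12 - 2*l) = 9 + (-12 + 2*l) = -3 + 2*l)
(g(F(-7), 144) + 31264)*(11263 + 37342) = ((-3 + 2*2) + 31264)*(11263 + 37342) = ((-3 + 4) + 31264)*48605 = (1 + 31264)*48605 = 31265*48605 = 1519635325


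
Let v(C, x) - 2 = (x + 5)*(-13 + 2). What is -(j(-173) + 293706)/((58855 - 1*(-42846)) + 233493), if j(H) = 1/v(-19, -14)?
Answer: -29664307/33854594 ≈ -0.87623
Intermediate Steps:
v(C, x) = -53 - 11*x (v(C, x) = 2 + (x + 5)*(-13 + 2) = 2 + (5 + x)*(-11) = 2 + (-55 - 11*x) = -53 - 11*x)
j(H) = 1/101 (j(H) = 1/(-53 - 11*(-14)) = 1/(-53 + 154) = 1/101)
-(j(-173) + 293706)/((58855 - 1*(-42846)) + 233493) = -(1/101 + 293706)/((58855 - 1*(-42846)) + 233493) = -29664307/(101*((58855 + 42846) + 233493)) = -29664307/(101*(101701 + 233493)) = -29664307/(101*335194) = -1*29664307/33854594 = -29664307/33854594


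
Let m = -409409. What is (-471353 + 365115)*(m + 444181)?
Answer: -3694107736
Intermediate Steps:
(-471353 + 365115)*(m + 444181) = (-471353 + 365115)*(-409409 + 444181) = -106238*34772 = -3694107736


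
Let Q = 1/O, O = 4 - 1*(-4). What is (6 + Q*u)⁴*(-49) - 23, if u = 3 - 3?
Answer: -63527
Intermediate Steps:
O = 8 (O = 4 + 4 = 8)
Q = ⅛ (Q = 1/8 = ⅛ ≈ 0.12500)
u = 0
(6 + Q*u)⁴*(-49) - 23 = (6 + (⅛)*0)⁴*(-49) - 23 = (6 + 0)⁴*(-49) - 23 = 6⁴*(-49) - 23 = 1296*(-49) - 23 = -63504 - 23 = -63527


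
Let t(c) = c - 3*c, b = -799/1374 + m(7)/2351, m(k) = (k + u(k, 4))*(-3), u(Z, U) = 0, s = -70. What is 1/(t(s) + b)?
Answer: 3230274/450331057 ≈ 0.0071731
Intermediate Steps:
m(k) = -3*k (m(k) = (k + 0)*(-3) = k*(-3) = -3*k)
b = -1907303/3230274 (b = -799/1374 - 3*7/2351 = -799*1/1374 - 21*1/2351 = -799/1374 - 21/2351 = -1907303/3230274 ≈ -0.59045)
t(c) = -2*c
1/(t(s) + b) = 1/(-2*(-70) - 1907303/3230274) = 1/(140 - 1907303/3230274) = 1/(450331057/3230274) = 3230274/450331057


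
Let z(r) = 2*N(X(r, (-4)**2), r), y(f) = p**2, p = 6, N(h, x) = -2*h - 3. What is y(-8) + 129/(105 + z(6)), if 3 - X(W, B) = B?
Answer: 5565/151 ≈ 36.854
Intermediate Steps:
X(W, B) = 3 - B
N(h, x) = -3 - 2*h
y(f) = 36 (y(f) = 6**2 = 36)
z(r) = 46 (z(r) = 2*(-3 - 2*(3 - 1*(-4)**2)) = 2*(-3 - 2*(3 - 1*16)) = 2*(-3 - 2*(3 - 16)) = 2*(-3 - 2*(-13)) = 2*(-3 + 26) = 2*23 = 46)
y(-8) + 129/(105 + z(6)) = 36 + 129/(105 + 46) = 36 + 129/151 = 5565/151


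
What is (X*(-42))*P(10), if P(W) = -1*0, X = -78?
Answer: 0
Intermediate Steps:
P(W) = 0
(X*(-42))*P(10) = -78*(-42)*0 = 3276*0 = 0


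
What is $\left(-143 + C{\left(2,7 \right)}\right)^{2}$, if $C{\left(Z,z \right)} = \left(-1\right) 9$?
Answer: $23104$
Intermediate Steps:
$C{\left(Z,z \right)} = -9$
$\left(-143 + C{\left(2,7 \right)}\right)^{2} = \left(-143 - 9\right)^{2} = \left(-152\right)^{2} = 23104$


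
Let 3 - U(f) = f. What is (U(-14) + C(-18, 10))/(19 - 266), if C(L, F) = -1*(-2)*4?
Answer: -25/247 ≈ -0.10121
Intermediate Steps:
C(L, F) = 8 (C(L, F) = 2*4 = 8)
U(f) = 3 - f
(U(-14) + C(-18, 10))/(19 - 266) = ((3 - 1*(-14)) + 8)/(19 - 266) = ((3 + 14) + 8)/(-247) = (17 + 8)*(-1/247) = 25*(-1/247) = -25/247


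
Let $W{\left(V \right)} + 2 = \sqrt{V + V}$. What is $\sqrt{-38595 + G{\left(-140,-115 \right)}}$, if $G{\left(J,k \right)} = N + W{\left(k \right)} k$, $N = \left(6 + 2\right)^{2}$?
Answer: $\sqrt{-38301 - 115 i \sqrt{230}} \approx 4.4547 - 195.76 i$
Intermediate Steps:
$W{\left(V \right)} = -2 + \sqrt{2} \sqrt{V}$ ($W{\left(V \right)} = -2 + \sqrt{V + V} = -2 + \sqrt{2 V} = -2 + \sqrt{2} \sqrt{V}$)
$N = 64$ ($N = 8^{2} = 64$)
$G{\left(J,k \right)} = 64 + k \left(-2 + \sqrt{2} \sqrt{k}\right)$ ($G{\left(J,k \right)} = 64 + \left(-2 + \sqrt{2} \sqrt{k}\right) k = 64 + k \left(-2 + \sqrt{2} \sqrt{k}\right)$)
$\sqrt{-38595 + G{\left(-140,-115 \right)}} = \sqrt{-38595 + \left(64 - 115 \left(-2 + \sqrt{2} \sqrt{-115}\right)\right)} = \sqrt{-38595 + \left(64 - 115 \left(-2 + \sqrt{2} i \sqrt{115}\right)\right)} = \sqrt{-38595 + \left(64 - 115 \left(-2 + i \sqrt{230}\right)\right)} = \sqrt{-38595 + \left(64 + \left(230 - 115 i \sqrt{230}\right)\right)} = \sqrt{-38595 + \left(294 - 115 i \sqrt{230}\right)} = \sqrt{-38301 - 115 i \sqrt{230}}$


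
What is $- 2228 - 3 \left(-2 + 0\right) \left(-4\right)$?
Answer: $53472$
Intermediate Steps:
$- 2228 - 3 \left(-2 + 0\right) \left(-4\right) = - 2228 \left(-3\right) \left(-2\right) \left(-4\right) = - 2228 \cdot 6 \left(-4\right) = \left(-2228\right) \left(-24\right) = 53472$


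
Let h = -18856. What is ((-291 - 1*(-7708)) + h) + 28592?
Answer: 17153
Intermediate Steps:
((-291 - 1*(-7708)) + h) + 28592 = ((-291 - 1*(-7708)) - 18856) + 28592 = ((-291 + 7708) - 18856) + 28592 = (7417 - 18856) + 28592 = -11439 + 28592 = 17153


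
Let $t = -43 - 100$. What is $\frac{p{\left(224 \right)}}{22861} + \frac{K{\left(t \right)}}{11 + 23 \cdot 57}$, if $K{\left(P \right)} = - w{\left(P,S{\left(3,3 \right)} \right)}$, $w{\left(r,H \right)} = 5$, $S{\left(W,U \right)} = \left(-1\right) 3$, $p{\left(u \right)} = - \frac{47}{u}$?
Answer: $- \frac{12833227}{3384891104} \approx -0.0037913$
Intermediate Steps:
$S{\left(W,U \right)} = -3$
$t = -143$
$K{\left(P \right)} = -5$ ($K{\left(P \right)} = \left(-1\right) 5 = -5$)
$\frac{p{\left(224 \right)}}{22861} + \frac{K{\left(t \right)}}{11 + 23 \cdot 57} = \frac{\left(-47\right) \frac{1}{224}}{22861} - \frac{5}{11 + 23 \cdot 57} = \left(-47\right) \frac{1}{224} \cdot \frac{1}{22861} - \frac{5}{11 + 1311} = \left(- \frac{47}{224}\right) \frac{1}{22861} - \frac{5}{1322} = - \frac{47}{5120864} - \frac{5}{1322} = - \frac{12833227}{3384891104}$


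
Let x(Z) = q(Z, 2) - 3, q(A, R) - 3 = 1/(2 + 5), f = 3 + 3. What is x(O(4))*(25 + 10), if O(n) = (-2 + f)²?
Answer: 5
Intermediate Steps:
f = 6
q(A, R) = 22/7 (q(A, R) = 3 + 1/(2 + 5) = 3 + 1/7 = 3 + ⅐ = 22/7)
O(n) = 16 (O(n) = (-2 + 6)² = 4² = 16)
x(Z) = ⅐ (x(Z) = 22/7 - 3 = ⅐)
x(O(4))*(25 + 10) = (25 + 10)/7 = (⅐)*35 = 5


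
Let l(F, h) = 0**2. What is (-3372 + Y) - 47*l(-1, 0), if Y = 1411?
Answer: -1961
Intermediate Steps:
l(F, h) = 0
(-3372 + Y) - 47*l(-1, 0) = (-3372 + 1411) - 47*0 = -1961 + 0 = -1961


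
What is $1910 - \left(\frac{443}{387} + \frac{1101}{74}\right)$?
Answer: $\frac{54239711}{28638} \approx 1894.0$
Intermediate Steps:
$1910 - \left(\frac{443}{387} + \frac{1101}{74}\right) = 1910 - \frac{458869}{28638} = \frac{54239711}{28638}$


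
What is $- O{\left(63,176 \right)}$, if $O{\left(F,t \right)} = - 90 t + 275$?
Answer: $15565$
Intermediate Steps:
$O{\left(F,t \right)} = 275 - 90 t$
$- O{\left(63,176 \right)} = - (275 - 15840) = \left(-1\right) \left(-15565\right) = 15565$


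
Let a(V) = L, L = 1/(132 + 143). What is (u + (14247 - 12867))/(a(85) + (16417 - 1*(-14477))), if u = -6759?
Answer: -1479225/8495851 ≈ -0.17411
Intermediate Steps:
L = 1/275 ≈ 0.0036364
a(V) = 1/275
(u + (14247 - 12867))/(a(85) + (16417 - 1*(-14477))) = (-6759 + (14247 - 12867))/(1/275 + (16417 - 1*(-14477))) = (-6759 + 1380)/(1/275 + (16417 + 14477)) = -5379/(1/275 + 30894) = -5379/8495851/275 = -5379*275/8495851 = -1479225/8495851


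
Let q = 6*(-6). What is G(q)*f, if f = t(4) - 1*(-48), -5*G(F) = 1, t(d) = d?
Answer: -52/5 ≈ -10.400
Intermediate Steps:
q = -36
G(F) = -⅕ (G(F) = -⅕*1 = -⅕)
f = 52 (f = 4 - 1*(-48) = 4 + 48 = 52)
G(q)*f = -⅕*52 = -52/5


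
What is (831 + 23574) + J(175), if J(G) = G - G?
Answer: 24405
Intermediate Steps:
J(G) = 0
(831 + 23574) + J(175) = (831 + 23574) + 0 = 24405 + 0 = 24405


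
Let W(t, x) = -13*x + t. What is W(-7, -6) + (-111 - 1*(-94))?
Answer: 54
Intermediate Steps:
W(t, x) = t - 13*x
W(-7, -6) + (-111 - 1*(-94)) = (-7 - 13*(-6)) + (-111 - 1*(-94)) = (-7 + 78) + (-111 + 94) = 71 - 17 = 54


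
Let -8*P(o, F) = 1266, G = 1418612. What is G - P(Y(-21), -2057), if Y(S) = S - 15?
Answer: 5675081/4 ≈ 1.4188e+6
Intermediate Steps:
Y(S) = -15 + S
P(o, F) = -633/4 (P(o, F) = -⅛*1266 = -633/4)
G - P(Y(-21), -2057) = 1418612 - 1*(-633/4) = 1418612 + 633/4 = 5675081/4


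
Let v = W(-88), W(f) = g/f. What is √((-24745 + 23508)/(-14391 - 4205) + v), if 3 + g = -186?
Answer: 5*√3706043330/204556 ≈ 1.4880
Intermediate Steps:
g = -189 (g = -3 - 186 = -189)
W(f) = -189/f
v = 189/88 (v = -189/(-88) = -189*(-1/88) = 189/88 ≈ 2.1477)
√((-24745 + 23508)/(-14391 - 4205) + v) = √((-24745 + 23508)/(-14391 - 4205) + 189/88) = √(-1237/(-18596) + 189/88) = √(-1237*(-1/18596) + 189/88) = √(1237/18596 + 189/88) = √(905875/409112) = 5*√3706043330/204556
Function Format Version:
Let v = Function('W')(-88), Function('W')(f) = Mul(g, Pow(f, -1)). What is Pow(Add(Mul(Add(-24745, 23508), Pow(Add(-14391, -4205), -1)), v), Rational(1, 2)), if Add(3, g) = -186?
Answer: Mul(Rational(5, 204556), Pow(3706043330, Rational(1, 2))) ≈ 1.4880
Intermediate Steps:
g = -189 (g = Add(-3, -186) = -189)
Function('W')(f) = Mul(-189, Pow(f, -1))
v = Rational(189, 88) (v = Mul(-189, Pow(-88, -1)) = Mul(-189, Rational(-1, 88)) = Rational(189, 88) ≈ 2.1477)
Pow(Add(Mul(Add(-24745, 23508), Pow(Add(-14391, -4205), -1)), v), Rational(1, 2)) = Pow(Add(Mul(Add(-24745, 23508), Pow(Add(-14391, -4205), -1)), Rational(189, 88)), Rational(1, 2)) = Pow(Add(Mul(-1237, Pow(-18596, -1)), Rational(189, 88)), Rational(1, 2)) = Pow(Add(Mul(-1237, Rational(-1, 18596)), Rational(189, 88)), Rational(1, 2)) = Pow(Add(Rational(1237, 18596), Rational(189, 88)), Rational(1, 2)) = Pow(Rational(905875, 409112), Rational(1, 2)) = Mul(Rational(5, 204556), Pow(3706043330, Rational(1, 2)))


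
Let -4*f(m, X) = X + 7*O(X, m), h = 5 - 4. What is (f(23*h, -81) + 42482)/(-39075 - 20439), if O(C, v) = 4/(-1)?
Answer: -8097/11336 ≈ -0.71427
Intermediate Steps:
h = 1
O(C, v) = -4 (O(C, v) = 4*(-1) = -4)
f(m, X) = 7 - X/4 (f(m, X) = -(X + 7*(-4))/4 = -(X - 28)/4 = -(-28 + X)/4 = 7 - X/4)
(f(23*h, -81) + 42482)/(-39075 - 20439) = ((7 - ¼*(-81)) + 42482)/(-39075 - 20439) = ((7 + 81/4) + 42482)/(-59514) = (109/4 + 42482)*(-1/59514) = (170037/4)*(-1/59514) = -8097/11336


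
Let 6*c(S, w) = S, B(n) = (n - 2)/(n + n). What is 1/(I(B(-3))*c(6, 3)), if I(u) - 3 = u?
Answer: 6/23 ≈ 0.26087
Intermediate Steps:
B(n) = (-2 + n)/(2*n) (B(n) = (-2 + n)/((2*n)) = (-2 + n)*(1/(2*n)) = (-2 + n)/(2*n))
c(S, w) = S/6
I(u) = 3 + u
1/(I(B(-3))*c(6, 3)) = 1/((3 + (1/2)*(-2 - 3)/(-3))*((1/6)*6)) = 1/((3 + (1/2)*(-1/3)*(-5))*1) = 1/((3 + 5/6)*1) = 1/((23/6)*1) = 1/(23/6) = 6/23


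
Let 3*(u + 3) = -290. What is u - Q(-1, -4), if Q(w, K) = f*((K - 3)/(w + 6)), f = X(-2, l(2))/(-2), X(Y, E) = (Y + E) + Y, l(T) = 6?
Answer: -1516/15 ≈ -101.07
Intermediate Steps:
X(Y, E) = E + 2*Y (X(Y, E) = (E + Y) + Y = E + 2*Y)
u = -299/3 (u = -3 + (⅓)*(-290) = -3 - 290/3 = -299/3 ≈ -99.667)
f = -1 (f = (6 + 2*(-2))/(-2) = (6 - 4)*(-½) = 2*(-½) = -1)
Q(w, K) = -(-3 + K)/(6 + w) (Q(w, K) = -(K - 3)/(w + 6) = -(-3 + K)/(6 + w))
u - Q(-1, -4) = -299/3 - (3 - 1*(-4))/(6 - 1) = -299/3 - (3 + 4)/5 = -299/3 - 7/5 = -1516/15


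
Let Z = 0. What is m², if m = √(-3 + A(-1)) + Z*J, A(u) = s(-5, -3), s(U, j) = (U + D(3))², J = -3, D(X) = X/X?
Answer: 13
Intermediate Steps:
D(X) = 1
s(U, j) = (1 + U)² (s(U, j) = (U + 1)² = (1 + U)²)
A(u) = 16 (A(u) = (1 - 5)² = (-4)² = 16)
m = √13 (m = √(-3 + 16) + 0*(-3) = √13 + 0 = √13 ≈ 3.6056)
m² = (√13)² = 13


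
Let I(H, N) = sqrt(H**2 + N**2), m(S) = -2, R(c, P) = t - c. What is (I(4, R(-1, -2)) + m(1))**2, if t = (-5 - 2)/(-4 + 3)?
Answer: 84 - 16*sqrt(5) ≈ 48.223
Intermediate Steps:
t = 7 (t = -7/(-1) = -7*(-1) = 7)
R(c, P) = 7 - c
(I(4, R(-1, -2)) + m(1))**2 = (sqrt(4**2 + (7 - 1*(-1))**2) - 2)**2 = (sqrt(16 + (7 + 1)**2) - 2)**2 = (sqrt(16 + 8**2) - 2)**2 = (sqrt(16 + 64) - 2)**2 = (sqrt(80) - 2)**2 = (4*sqrt(5) - 2)**2 = (-2 + 4*sqrt(5))**2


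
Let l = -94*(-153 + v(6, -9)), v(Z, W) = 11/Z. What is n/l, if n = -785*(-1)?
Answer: 2355/42629 ≈ 0.055244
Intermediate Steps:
n = 785
l = 42629/3 (l = -94*(-153 + 11/6) = -94*(-907/6) = 42629/3 ≈ 14210.)
n/l = 785/(42629/3) = 785*(3/42629) = 2355/42629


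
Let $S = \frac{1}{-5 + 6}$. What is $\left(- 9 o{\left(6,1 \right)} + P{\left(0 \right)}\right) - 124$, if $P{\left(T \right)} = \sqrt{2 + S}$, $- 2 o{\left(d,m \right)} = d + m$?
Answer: $- \frac{185}{2} + \sqrt{3} \approx -90.768$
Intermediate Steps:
$S = 1$ ($S = 1^{-1} = 1$)
$o{\left(d,m \right)} = - \frac{d}{2} - \frac{m}{2}$ ($o{\left(d,m \right)} = - \frac{d + m}{2} = - \frac{d}{2} - \frac{m}{2}$)
$P{\left(T \right)} = \sqrt{3}$ ($P{\left(T \right)} = \sqrt{2 + 1} = \sqrt{3}$)
$\left(- 9 o{\left(6,1 \right)} + P{\left(0 \right)}\right) - 124 = \left(- 9 \left(\left(- \frac{1}{2}\right) 6 - \frac{1}{2}\right) + \sqrt{3}\right) - 124 = \left(- 9 \left(-3 - \frac{1}{2}\right) + \sqrt{3}\right) - 124 = \left(\left(-9\right) \left(- \frac{7}{2}\right) + \sqrt{3}\right) - 124 = \left(\frac{63}{2} + \sqrt{3}\right) - 124 = - \frac{185}{2} + \sqrt{3}$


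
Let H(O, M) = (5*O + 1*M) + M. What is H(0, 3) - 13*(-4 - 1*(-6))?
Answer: -20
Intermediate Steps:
H(O, M) = 2*M + 5*O (H(O, M) = (5*O + M) + M = (M + 5*O) + M = 2*M + 5*O)
H(0, 3) - 13*(-4 - 1*(-6)) = (2*3 + 5*0) - 13*(-4 - 1*(-6)) = (6 + 0) - 13*(-4 + 6) = 6 - 13*2 = 6 - 26 = -20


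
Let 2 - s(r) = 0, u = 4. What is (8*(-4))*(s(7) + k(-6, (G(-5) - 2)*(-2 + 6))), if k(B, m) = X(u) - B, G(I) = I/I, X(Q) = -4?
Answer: -128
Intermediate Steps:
s(r) = 2 (s(r) = 2 - 1*0 = 2 + 0 = 2)
G(I) = 1
k(B, m) = -4 - B
(8*(-4))*(s(7) + k(-6, (G(-5) - 2)*(-2 + 6))) = (8*(-4))*(2 + (-4 - 1*(-6))) = -32*(2 + (-4 + 6)) = -32*(2 + 2) = -32*4 = -128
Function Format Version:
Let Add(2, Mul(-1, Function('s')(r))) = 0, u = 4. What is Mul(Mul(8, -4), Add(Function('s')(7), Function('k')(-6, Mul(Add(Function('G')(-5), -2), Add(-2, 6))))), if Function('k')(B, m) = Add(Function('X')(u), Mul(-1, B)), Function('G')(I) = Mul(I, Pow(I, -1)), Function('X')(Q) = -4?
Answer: -128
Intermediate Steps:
Function('s')(r) = 2 (Function('s')(r) = Add(2, Mul(-1, 0)) = Add(2, 0) = 2)
Function('G')(I) = 1
Function('k')(B, m) = Add(-4, Mul(-1, B))
Mul(Mul(8, -4), Add(Function('s')(7), Function('k')(-6, Mul(Add(Function('G')(-5), -2), Add(-2, 6))))) = Mul(Mul(8, -4), Add(2, Add(-4, Mul(-1, -6)))) = Mul(-32, Add(2, Add(-4, 6))) = Mul(-32, Add(2, 2)) = Mul(-32, 4) = -128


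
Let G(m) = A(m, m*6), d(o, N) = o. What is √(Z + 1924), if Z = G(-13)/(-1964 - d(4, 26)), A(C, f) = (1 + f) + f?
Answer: √465750201/492 ≈ 43.864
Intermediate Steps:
A(C, f) = 1 + 2*f
G(m) = 1 + 12*m (G(m) = 1 + 2*(m*6) = 1 + 2*(6*m) = 1 + 12*m)
Z = 155/1968 (Z = (1 + 12*(-13))/(-1964 - 1*4) = (1 - 156)/(-1964 - 4) = -155/(-1968) = -155*(-1/1968) = 155/1968 ≈ 0.078760)
√(Z + 1924) = √(155/1968 + 1924) = √(3786587/1968) = √465750201/492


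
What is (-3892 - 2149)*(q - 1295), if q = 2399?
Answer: -6669264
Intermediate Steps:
(-3892 - 2149)*(q - 1295) = (-3892 - 2149)*(2399 - 1295) = -6041*1104 = -6669264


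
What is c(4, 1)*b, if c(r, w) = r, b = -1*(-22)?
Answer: 88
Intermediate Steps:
b = 22
c(4, 1)*b = 4*22 = 88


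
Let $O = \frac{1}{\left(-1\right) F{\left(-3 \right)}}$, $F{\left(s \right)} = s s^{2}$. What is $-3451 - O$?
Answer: $- \frac{93178}{27} \approx -3451.0$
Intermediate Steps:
$F{\left(s \right)} = s^{3}$
$O = \frac{1}{27}$ ($O = \frac{1}{\left(-1\right) \left(-3\right)^{3}} = \frac{1}{\left(-1\right) \left(-27\right)} = \frac{1}{27} \approx 0.037037$)
$-3451 - O = -3451 - \frac{1}{27} = - \frac{93178}{27}$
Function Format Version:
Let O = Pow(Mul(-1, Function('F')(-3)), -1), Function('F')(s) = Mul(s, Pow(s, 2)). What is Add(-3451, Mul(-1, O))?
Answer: Rational(-93178, 27) ≈ -3451.0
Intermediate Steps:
Function('F')(s) = Pow(s, 3)
O = Rational(1, 27) (O = Pow(Mul(-1, Pow(-3, 3)), -1) = Pow(Mul(-1, -27), -1) = Pow(27, -1) = Rational(1, 27) ≈ 0.037037)
Add(-3451, Mul(-1, O)) = Add(-3451, Mul(-1, Rational(1, 27))) = Add(-3451, Rational(-1, 27)) = Rational(-93178, 27)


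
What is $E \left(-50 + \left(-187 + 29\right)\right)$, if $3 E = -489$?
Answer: $33904$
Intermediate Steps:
$E = -163$ ($E = \frac{1}{3} \left(-489\right) = -163$)
$E \left(-50 + \left(-187 + 29\right)\right) = - 163 \left(-50 + \left(-187 + 29\right)\right) = - 163 \left(-50 - 158\right) = \left(-163\right) \left(-208\right) = 33904$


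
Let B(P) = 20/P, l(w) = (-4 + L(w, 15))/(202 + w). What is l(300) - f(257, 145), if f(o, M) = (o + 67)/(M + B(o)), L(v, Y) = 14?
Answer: -20713843/9358535 ≈ -2.2134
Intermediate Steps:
l(w) = 10/(202 + w) (l(w) = (-4 + 14)/(202 + w) = 10/(202 + w))
f(o, M) = (67 + o)/(M + 20/o) (f(o, M) = (o + 67)/(M + 20/o) = (67 + o)/(M + 20/o))
l(300) - f(257, 145) = 10/(202 + 300) - 257*(67 + 257)/(20 + 145*257) = 10/502 - 257*324/(20 + 37265) = 10*(1/502) - 257*324/37285 = 5/251 - 257*324/37285 = 5/251 - 1*83268/37285 = 5/251 - 83268/37285 = -20713843/9358535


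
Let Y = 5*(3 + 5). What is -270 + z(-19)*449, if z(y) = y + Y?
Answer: 9159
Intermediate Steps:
Y = 40 (Y = 5*8 = 40)
z(y) = 40 + y (z(y) = y + 40 = 40 + y)
-270 + z(-19)*449 = -270 + (40 - 19)*449 = -270 + 21*449 = -270 + 9429 = 9159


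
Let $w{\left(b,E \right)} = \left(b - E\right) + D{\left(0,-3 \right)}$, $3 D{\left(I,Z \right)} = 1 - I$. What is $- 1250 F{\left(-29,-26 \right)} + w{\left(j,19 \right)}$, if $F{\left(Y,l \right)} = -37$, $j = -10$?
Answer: $\frac{138664}{3} \approx 46221.0$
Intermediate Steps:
$D{\left(I,Z \right)} = \frac{1}{3} - \frac{I}{3}$ ($D{\left(I,Z \right)} = \frac{1 - I}{3} = \frac{1}{3} - \frac{I}{3}$)
$w{\left(b,E \right)} = \frac{1}{3} + b - E$ ($w{\left(b,E \right)} = \left(b - E\right) + \left(\frac{1}{3} - 0\right) = \left(b - E\right) + \left(\frac{1}{3} + 0\right) = \left(b - E\right) + \frac{1}{3} = \frac{1}{3} + b - E$)
$- 1250 F{\left(-29,-26 \right)} + w{\left(j,19 \right)} = \left(-1250\right) \left(-37\right) - \frac{86}{3} = 46250 - \frac{86}{3} = \frac{138664}{3}$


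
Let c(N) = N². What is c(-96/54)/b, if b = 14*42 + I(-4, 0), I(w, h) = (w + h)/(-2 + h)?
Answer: 128/23895 ≈ 0.0053568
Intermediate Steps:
I(w, h) = (h + w)/(-2 + h)
b = 590 (b = 14*42 + (0 - 4)/(-2 + 0) = 588 - 4/(-2) = 588 - ½*(-4) = 588 + 2 = 590)
c(-96/54)/b = (-96/54)²/590 = (-96*1/54)²*(1/590) = (-16/9)²*(1/590) = (256/81)*(1/590) = 128/23895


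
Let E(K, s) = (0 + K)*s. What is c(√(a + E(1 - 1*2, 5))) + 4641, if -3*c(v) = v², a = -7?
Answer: 4645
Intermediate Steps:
E(K, s) = K*s
c(v) = -v²/3
c(√(a + E(1 - 1*2, 5))) + 4641 = -(√(-7 + (1 - 1*2)*5))²/3 + 4641 = -(√(-7 + (1 - 2)*5))²/3 + 4641 = -(√(-7 - 1*5))²/3 + 4641 = -(√(-7 - 5))²/3 + 4641 = -(√(-12))²/3 + 4641 = -(2*I*√3)²/3 + 4641 = -⅓*(-12) + 4641 = 4 + 4641 = 4645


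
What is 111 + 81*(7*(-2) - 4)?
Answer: -1347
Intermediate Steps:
111 + 81*(7*(-2) - 4) = 111 + 81*(-14 - 4) = 111 + 81*(-18) = 111 - 1458 = -1347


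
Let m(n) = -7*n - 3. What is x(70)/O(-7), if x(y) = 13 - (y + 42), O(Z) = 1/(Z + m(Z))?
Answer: -3861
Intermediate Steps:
m(n) = -3 - 7*n
O(Z) = 1/(-3 - 6*Z) (O(Z) = 1/(Z + (-3 - 7*Z)) = 1/(-3 - 6*Z))
x(y) = -29 - y (x(y) = 13 - (42 + y) = 13 + (-42 - y) = -29 - y)
x(70)/O(-7) = (-29 - 1*70)/((-1/(3 + 6*(-7)))) = (-29 - 70)/((-1/(3 - 42))) = -99/((-1/(-39))) = -99/((-1*(-1/39))) = -99/1/39 = -99*39 = -3861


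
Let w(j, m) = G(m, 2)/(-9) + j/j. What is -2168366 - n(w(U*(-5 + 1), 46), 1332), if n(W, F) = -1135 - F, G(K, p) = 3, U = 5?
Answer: -2165899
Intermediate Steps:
w(j, m) = ⅔ (w(j, m) = 3/(-9) + j/j = 3*(-⅑) + 1 = -⅓ + 1 = ⅔)
-2168366 - n(w(U*(-5 + 1), 46), 1332) = -2168366 - (-1135 - 1*1332) = -2168366 - (-1135 - 1332) = -2168366 - 1*(-2467) = -2168366 + 2467 = -2165899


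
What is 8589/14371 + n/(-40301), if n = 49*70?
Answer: 42407537/82737953 ≈ 0.51255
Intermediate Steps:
n = 3430
8589/14371 + n/(-40301) = 8589/14371 + 3430/(-40301) = 8589*(1/14371) + 3430*(-1/40301) = 1227/2053 - 3430/40301 = 42407537/82737953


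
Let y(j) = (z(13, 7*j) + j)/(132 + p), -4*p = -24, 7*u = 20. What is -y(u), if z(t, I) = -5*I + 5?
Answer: 215/322 ≈ 0.66770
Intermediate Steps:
u = 20/7 (u = (1/7)*20 = 20/7 ≈ 2.8571)
z(t, I) = 5 - 5*I
p = 6 (p = -1/4*(-24) = 6)
y(j) = 5/138 - 17*j/69 (y(j) = ((5 - 35*j) + j)/(132 + 6) = ((5 - 35*j) + j)/138 = (5 - 34*j)*(1/138) = 5/138 - 17*j/69)
-y(u) = -(5/138 - 17/69*20/7) = -(5/138 - 340/483) = -1*(-215/322) = 215/322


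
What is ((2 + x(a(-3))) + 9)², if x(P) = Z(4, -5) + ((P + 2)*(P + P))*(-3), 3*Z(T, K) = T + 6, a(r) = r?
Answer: 121/9 ≈ 13.444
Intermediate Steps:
Z(T, K) = 2 + T/3 (Z(T, K) = (T + 6)/3 = (6 + T)/3 = 2 + T/3)
x(P) = 10/3 - 6*P*(2 + P) (x(P) = (2 + (⅓)*4) + ((P + 2)*(P + P))*(-3) = (2 + 4/3) + ((2 + P)*(2*P))*(-3) = 10/3 + (2*P*(2 + P))*(-3) = 10/3 - 6*P*(2 + P))
((2 + x(a(-3))) + 9)² = ((2 + (10/3 - 12*(-3) - 6*(-3)²)) + 9)² = ((2 + (10/3 + 36 - 6*9)) + 9)² = ((2 + (10/3 + 36 - 54)) + 9)² = ((2 - 44/3) + 9)² = (-38/3 + 9)² = (-11/3)² = 121/9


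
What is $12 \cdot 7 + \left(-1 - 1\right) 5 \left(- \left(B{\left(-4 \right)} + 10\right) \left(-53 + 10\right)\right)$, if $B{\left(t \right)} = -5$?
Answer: $-2066$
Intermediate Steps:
$12 \cdot 7 + \left(-1 - 1\right) 5 \left(- \left(B{\left(-4 \right)} + 10\right) \left(-53 + 10\right)\right) = 12 \cdot 7 + \left(-1 - 1\right) 5 \left(- \left(-5 + 10\right) \left(-53 + 10\right)\right) = 84 + \left(-2\right) 5 \left(- 5 \left(-43\right)\right) = 84 - 10 \left(\left(-1\right) \left(-215\right)\right) = 84 - 2150 = -2066$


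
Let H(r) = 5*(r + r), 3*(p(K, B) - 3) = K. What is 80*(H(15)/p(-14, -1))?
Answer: -7200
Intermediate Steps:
p(K, B) = 3 + K/3
H(r) = 10*r (H(r) = 5*(2*r) = 10*r)
80*(H(15)/p(-14, -1)) = 80*((10*15)/(3 + (1/3)*(-14))) = 80*(150/(3 - 14/3)) = 80*(150/(-5/3)) = 80*(150*(-3/5)) = 80*(-90) = -7200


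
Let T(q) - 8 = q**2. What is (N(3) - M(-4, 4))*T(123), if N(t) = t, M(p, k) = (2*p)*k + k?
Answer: 469247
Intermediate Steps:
M(p, k) = k + 2*k*p (M(p, k) = 2*k*p + k = k + 2*k*p)
T(q) = 8 + q**2
(N(3) - M(-4, 4))*T(123) = (3 - 4*(1 + 2*(-4)))*(8 + 123**2) = (3 - 4*(1 - 8))*(8 + 15129) = (3 - 4*(-7))*15137 = (3 - 1*(-28))*15137 = (3 + 28)*15137 = 31*15137 = 469247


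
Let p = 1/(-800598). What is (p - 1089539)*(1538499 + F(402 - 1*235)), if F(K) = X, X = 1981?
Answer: -671867060987347520/400299 ≈ -1.6784e+12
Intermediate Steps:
p = -1/800598 ≈ -1.2491e-6
F(K) = 1981
(p - 1089539)*(1538499 + F(402 - 1*235)) = (-1/800598 - 1089539)*(1538499 + 1981) = -872282744323/800598*1540480 = -671867060987347520/400299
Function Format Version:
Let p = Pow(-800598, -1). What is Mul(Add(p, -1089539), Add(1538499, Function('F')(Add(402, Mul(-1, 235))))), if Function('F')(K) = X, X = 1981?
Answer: Rational(-671867060987347520, 400299) ≈ -1.6784e+12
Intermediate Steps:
p = Rational(-1, 800598) ≈ -1.2491e-6
Function('F')(K) = 1981
Mul(Add(p, -1089539), Add(1538499, Function('F')(Add(402, Mul(-1, 235))))) = Mul(Add(Rational(-1, 800598), -1089539), Add(1538499, 1981)) = Mul(Rational(-872282744323, 800598), 1540480) = Rational(-671867060987347520, 400299)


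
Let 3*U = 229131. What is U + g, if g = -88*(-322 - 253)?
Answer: 126977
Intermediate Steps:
U = 76377 (U = (1/3)*229131 = 76377)
g = 50600 (g = -88*(-575) = 50600)
U + g = 76377 + 50600 = 126977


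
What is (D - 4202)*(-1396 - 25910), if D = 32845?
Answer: -782125758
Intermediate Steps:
(D - 4202)*(-1396 - 25910) = (32845 - 4202)*(-1396 - 25910) = 28643*(-27306) = -782125758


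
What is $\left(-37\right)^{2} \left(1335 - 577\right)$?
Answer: $1037702$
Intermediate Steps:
$\left(-37\right)^{2} \left(1335 - 577\right) = 1369 \cdot 758 = 1037702$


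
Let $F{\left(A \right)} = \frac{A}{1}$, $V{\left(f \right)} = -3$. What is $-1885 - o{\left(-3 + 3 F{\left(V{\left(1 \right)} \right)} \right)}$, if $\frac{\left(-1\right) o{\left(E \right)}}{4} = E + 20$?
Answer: $-1853$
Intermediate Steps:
$F{\left(A \right)} = A$ ($F{\left(A \right)} = A 1 = A$)
$o{\left(E \right)} = -80 - 4 E$ ($o{\left(E \right)} = - 4 \left(E + 20\right) = - 4 \left(20 + E\right) = -80 - 4 E$)
$-1885 - o{\left(-3 + 3 F{\left(V{\left(1 \right)} \right)} \right)} = -1885 - \left(-80 - 4 \left(-3 + 3 \left(-3\right)\right)\right) = -1885 - \left(-80 - 4 \left(-3 - 9\right)\right) = -1885 - \left(-80 - -48\right) = -1885 - \left(-80 + 48\right) = -1885 - -32 = -1885 + 32 = -1853$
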